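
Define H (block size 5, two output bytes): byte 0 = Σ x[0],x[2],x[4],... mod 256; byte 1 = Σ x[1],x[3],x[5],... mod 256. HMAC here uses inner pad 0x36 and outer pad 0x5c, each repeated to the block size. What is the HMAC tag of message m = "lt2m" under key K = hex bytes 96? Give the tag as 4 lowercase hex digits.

Key hex bytes 96 is 1 byte ≤ B = 5; zero-pad to 5 bytes: K' = 96 00 00 00 00.
K' ⊕ ipad = a0 36 36 36 36.  K' ⊕ opad = ca 5c 5c 5c 5c.
Inner input = (K'⊕ipad) ∥ m = a0 36 36 36 36 ∥ 6c 74 32 6d.
Inner hash: even-index sum = 493 mod 256 = 237; odd-index sum = 266 mod 256 = 10 → ed 0a.
Outer input = (K'⊕opad) ∥ inner = ca 5c 5c 5c 5c ∥ ed 0a.
Outer hash (tag): even-index sum = 396 mod 256 = 140; odd-index sum = 421 mod 256 = 165 → 8c a5.

8ca5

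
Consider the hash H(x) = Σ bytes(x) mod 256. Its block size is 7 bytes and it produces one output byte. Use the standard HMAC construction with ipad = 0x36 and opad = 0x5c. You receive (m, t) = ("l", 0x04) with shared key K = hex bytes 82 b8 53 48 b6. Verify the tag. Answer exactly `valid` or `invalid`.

Key hex bytes 82 b8 53 48 b6 is 5 bytes ≤ B = 7; zero-pad to 7 bytes: K' = 82 b8 53 48 b6 00 00.
K' ⊕ ipad = b4 8e 65 7e 80 36 36; K' ⊕ opad = de e4 0f 14 ea 5c 5c.
Inner hash: sum = 180+142+101+126+128+54+54+108 = 893; mod 256 = 125 → 7d.
Outer hash (recomputed tag): sum = 222+228+15+20+234+92+92+125 = 1028; mod 256 = 4 → 04.
Recomputed tag = 04; claimed = 04 → match.

valid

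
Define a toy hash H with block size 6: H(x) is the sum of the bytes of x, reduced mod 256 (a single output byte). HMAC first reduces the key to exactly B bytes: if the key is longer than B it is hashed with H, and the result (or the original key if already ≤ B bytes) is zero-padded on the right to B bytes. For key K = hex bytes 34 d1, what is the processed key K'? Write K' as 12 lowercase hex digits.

Key hex bytes 34 d1 is 2 bytes ≤ B = 6; zero-pad to 6 bytes: K' = 34 d1 00 00 00 00.

34d100000000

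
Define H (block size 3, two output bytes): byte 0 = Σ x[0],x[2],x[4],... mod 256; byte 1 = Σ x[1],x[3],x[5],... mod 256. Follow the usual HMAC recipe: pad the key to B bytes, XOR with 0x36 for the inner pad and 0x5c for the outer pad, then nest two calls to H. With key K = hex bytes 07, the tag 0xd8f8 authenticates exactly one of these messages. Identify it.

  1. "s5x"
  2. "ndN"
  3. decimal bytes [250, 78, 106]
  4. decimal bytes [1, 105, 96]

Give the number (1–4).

Key hex bytes 07 is 1 byte ≤ B = 3; zero-pad to 3 bytes: K' = 07 00 00.
K' ⊕ ipad = 31 36 36; K' ⊕ opad = 5b 5c 5c.
m1: inner = H(31 36 36 73 35 78) = 9c 21; tag = H(5b 5c 5c 9c 21) = d8f8 ← matches
m2: inner = H(31 36 36 6e 64 4e) = cb f2; tag = H(5b 5c 5c cb f2) = a927
m3: inner = H(31 36 36 fa 4e 6a) = b5 9a; tag = H(5b 5c 5c b5 9a) = 5111
m4: inner = H(31 36 36 01 69 60) = d0 97; tag = H(5b 5c 5c d0 97) = 4e2c

1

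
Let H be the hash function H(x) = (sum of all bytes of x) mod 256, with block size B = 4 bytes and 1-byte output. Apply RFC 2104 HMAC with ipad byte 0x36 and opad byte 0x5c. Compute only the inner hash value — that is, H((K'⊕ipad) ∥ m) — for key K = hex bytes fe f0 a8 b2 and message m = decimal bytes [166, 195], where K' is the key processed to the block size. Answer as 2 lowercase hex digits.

Key hex bytes fe f0 a8 b2 is exactly B = 4 bytes: K' = fe f0 a8 b2.
K' ⊕ ipad = c8 c6 9e 84.
Inner input = c8 c6 9e 84 ∥ a6 c3.
Inner hash: sum = 200+198+158+132+166+195 = 1049; mod 256 = 25 → 19.

19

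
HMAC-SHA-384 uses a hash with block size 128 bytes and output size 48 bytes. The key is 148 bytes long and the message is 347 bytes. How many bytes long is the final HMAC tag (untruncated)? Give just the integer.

The tag is one SHA-384 digest: 48 bytes.

48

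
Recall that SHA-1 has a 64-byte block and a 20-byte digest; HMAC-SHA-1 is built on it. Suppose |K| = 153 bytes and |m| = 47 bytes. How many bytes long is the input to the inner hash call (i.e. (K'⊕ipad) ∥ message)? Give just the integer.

111

Key is 153 > 64 bytes, so it is hashed to 20 bytes then zero-padded to 64: |K'| = 64.
Inner input = (K'⊕ipad) ∥ m → 64 + 47 = 111 bytes.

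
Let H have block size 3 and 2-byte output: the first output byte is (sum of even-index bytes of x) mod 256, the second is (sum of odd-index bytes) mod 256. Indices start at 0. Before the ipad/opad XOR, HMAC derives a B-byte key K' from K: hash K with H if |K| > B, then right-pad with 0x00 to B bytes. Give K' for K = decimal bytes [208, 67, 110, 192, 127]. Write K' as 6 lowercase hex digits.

bd0300

|K| = 5 > B = 3, so first hash the key.
H(K): even-index sum = 445 mod 256 = 189; odd-index sum = 259 mod 256 = 3 → bd 03.
Zero-pad H(K) = bd 03 to 3 bytes: K' = bd 03 00.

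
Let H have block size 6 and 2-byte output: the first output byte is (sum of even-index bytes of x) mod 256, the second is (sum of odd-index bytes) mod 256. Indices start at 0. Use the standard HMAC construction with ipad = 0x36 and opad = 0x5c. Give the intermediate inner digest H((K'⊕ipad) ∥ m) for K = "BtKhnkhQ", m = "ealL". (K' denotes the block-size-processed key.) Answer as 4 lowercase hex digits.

92c7

Key "BtKhnkhQ" = 42 74 4b 68 6e 6b 68 51 is 8 bytes > B = 6, so hash it first: H(key) = 63 98, then zero-pad to 6 bytes: K' = 63 98 00 00 00 00.
K' ⊕ ipad = 55 ae 36 36 36 36.
Inner input = 55 ae 36 36 36 36 ∥ 65 61 6c 4c.
Inner hash: even-index sum = 402 mod 256 = 146; odd-index sum = 455 mod 256 = 199 → 92 c7.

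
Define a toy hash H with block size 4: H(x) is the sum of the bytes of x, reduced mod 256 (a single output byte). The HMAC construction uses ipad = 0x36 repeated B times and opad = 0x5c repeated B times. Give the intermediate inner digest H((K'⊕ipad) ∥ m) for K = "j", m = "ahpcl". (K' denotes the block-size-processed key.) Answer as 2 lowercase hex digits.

Key "j" = 6a is 1 byte ≤ B = 4; zero-pad to 4 bytes: K' = 6a 00 00 00.
K' ⊕ ipad = 5c 36 36 36.
Inner input = 5c 36 36 36 ∥ 61 68 70 63 6c.
Inner hash: sum = 92+54+54+54+97+104+112+99+108 = 774; mod 256 = 6 → 06.

06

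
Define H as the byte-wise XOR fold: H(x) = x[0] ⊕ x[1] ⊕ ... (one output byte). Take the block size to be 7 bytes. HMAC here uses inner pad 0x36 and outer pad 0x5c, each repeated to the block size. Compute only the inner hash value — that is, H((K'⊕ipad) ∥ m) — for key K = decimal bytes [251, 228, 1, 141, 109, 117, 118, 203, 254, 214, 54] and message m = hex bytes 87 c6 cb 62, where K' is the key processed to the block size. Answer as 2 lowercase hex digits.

Key decimal bytes [251, 228, 1, 141, 109, 117, 118, 203, 254, 214, 54] = fb e4 01 8d 6d 75 76 cb fe d6 36 is 11 bytes > B = 7, so hash it first: H(key) = 28, then zero-pad to 7 bytes: K' = 28 00 00 00 00 00 00.
K' ⊕ ipad = 1e 36 36 36 36 36 36.
Inner input = 1e 36 36 36 36 36 36 ∥ 87 c6 cb 62.
Inner hash: XOR 1e⊕36⊕36⊕36⊕36⊕36⊕36⊕87⊕c6⊕cb⊕62 = f6.

f6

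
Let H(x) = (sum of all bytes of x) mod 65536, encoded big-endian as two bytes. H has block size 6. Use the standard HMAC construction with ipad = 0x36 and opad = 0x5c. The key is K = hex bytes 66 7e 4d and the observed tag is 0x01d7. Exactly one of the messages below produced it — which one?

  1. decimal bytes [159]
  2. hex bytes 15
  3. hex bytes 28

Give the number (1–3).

Key hex bytes 66 7e 4d is 3 bytes ≤ B = 6; zero-pad to 6 bytes: K' = 66 7e 4d 00 00 00.
K' ⊕ ipad = 50 48 7b 36 36 36; K' ⊕ opad = 3a 22 11 5c 5c 5c.
m1: inner = H(50 48 7b 36 36 36 9f) = 02 54; tag = H(3a 22 11 5c 5c 5c 02 54) = 01d7 ← matches
m2: inner = H(50 48 7b 36 36 36 15) = 01 ca; tag = H(3a 22 11 5c 5c 5c 01 ca) = 024c
m3: inner = H(50 48 7b 36 36 36 28) = 01 dd; tag = H(3a 22 11 5c 5c 5c 01 dd) = 025f

1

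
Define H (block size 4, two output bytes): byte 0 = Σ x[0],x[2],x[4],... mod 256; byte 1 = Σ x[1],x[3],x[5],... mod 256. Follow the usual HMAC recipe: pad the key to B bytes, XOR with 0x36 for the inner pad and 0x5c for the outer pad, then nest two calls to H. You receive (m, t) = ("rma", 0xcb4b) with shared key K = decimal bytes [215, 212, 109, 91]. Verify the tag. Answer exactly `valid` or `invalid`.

Key decimal bytes [215, 212, 109, 91] = d7 d4 6d 5b is exactly B = 4 bytes: K' = d7 d4 6d 5b.
K' ⊕ ipad = e1 e2 5b 6d; K' ⊕ opad = 8b 88 31 07.
Inner hash: even-index sum = 527 mod 256 = 15; odd-index sum = 444 mod 256 = 188 → 0f bc.
Outer hash (recomputed tag): even-index sum = 203 mod 256 = 203; odd-index sum = 331 mod 256 = 75 → cb 4b.
Recomputed tag = cb4b; claimed = cb4b → match.

valid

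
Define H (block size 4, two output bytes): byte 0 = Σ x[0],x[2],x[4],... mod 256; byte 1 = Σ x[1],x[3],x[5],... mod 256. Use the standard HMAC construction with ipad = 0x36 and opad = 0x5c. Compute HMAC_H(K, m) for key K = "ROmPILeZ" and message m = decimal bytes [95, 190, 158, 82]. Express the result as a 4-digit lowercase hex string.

Key "ROmPILeZ" = 52 4f 6d 50 49 4c 65 5a is 8 bytes > B = 4, so hash it first: H(key) = 6d 45, then zero-pad to 4 bytes: K' = 6d 45 00 00.
K' ⊕ ipad = 5b 73 36 36.  K' ⊕ opad = 31 19 5c 5c.
Inner input = (K'⊕ipad) ∥ m = 5b 73 36 36 ∥ 5f be 9e 52.
Inner hash: even-index sum = 398 mod 256 = 142; odd-index sum = 441 mod 256 = 185 → 8e b9.
Outer input = (K'⊕opad) ∥ inner = 31 19 5c 5c ∥ 8e b9.
Outer hash (tag): even-index sum = 283 mod 256 = 27; odd-index sum = 302 mod 256 = 46 → 1b 2e.

1b2e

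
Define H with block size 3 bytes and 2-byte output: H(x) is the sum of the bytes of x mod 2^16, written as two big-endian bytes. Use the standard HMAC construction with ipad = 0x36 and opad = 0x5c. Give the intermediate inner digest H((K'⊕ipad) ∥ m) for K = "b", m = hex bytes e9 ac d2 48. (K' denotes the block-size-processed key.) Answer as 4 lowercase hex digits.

Key "b" = 62 is 1 byte ≤ B = 3; zero-pad to 3 bytes: K' = 62 00 00.
K' ⊕ ipad = 54 36 36.
Inner input = 54 36 36 ∥ e9 ac d2 48.
Inner hash: sum = 84+54+54+233+172+210+72 = 879 → 03 6f.

036f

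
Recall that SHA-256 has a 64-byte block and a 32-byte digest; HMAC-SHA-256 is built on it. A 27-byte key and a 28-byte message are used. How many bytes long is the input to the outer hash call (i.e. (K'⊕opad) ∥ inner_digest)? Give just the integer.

Key is 27 ≤ 64 bytes, zero-padded: |K'| = 64.
Outer input = (K'⊕opad) ∥ H(inner) → 64 + 32 = 96 bytes.

96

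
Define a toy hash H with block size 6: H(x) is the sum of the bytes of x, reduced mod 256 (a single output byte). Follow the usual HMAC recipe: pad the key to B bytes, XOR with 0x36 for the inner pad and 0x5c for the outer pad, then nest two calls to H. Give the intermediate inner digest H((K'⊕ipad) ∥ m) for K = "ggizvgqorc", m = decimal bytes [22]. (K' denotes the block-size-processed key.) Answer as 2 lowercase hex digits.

99

Key "ggizvgqorc" = 67 67 69 7a 76 67 71 6f 72 63 is 10 bytes > B = 6, so hash it first: H(key) = 43, then zero-pad to 6 bytes: K' = 43 00 00 00 00 00.
K' ⊕ ipad = 75 36 36 36 36 36.
Inner input = 75 36 36 36 36 36 ∥ 16.
Inner hash: sum = 117+54+54+54+54+54+22 = 409; mod 256 = 153 → 99.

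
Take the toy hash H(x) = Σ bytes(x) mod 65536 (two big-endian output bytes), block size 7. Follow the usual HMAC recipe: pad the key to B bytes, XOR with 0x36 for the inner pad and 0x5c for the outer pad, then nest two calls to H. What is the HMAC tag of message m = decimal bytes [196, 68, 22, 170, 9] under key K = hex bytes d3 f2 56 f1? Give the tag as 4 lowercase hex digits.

Key hex bytes d3 f2 56 f1 is 4 bytes ≤ B = 7; zero-pad to 7 bytes: K' = d3 f2 56 f1 00 00 00.
K' ⊕ ipad = e5 c4 60 c7 36 36 36.  K' ⊕ opad = 8f ae 0a ad 5c 5c 5c.
Inner input = (K'⊕ipad) ∥ m = e5 c4 60 c7 36 36 36 ∥ c4 44 16 aa 09.
Inner hash: sum = 229+196+96+199+54+54+54+196+68+22+170+9 = 1347 → 05 43.
Outer input = (K'⊕opad) ∥ inner = 8f ae 0a ad 5c 5c 5c ∥ 05 43.
Outer hash (tag): sum = 143+174+10+173+92+92+92+5+67 = 848 → 03 50.

0350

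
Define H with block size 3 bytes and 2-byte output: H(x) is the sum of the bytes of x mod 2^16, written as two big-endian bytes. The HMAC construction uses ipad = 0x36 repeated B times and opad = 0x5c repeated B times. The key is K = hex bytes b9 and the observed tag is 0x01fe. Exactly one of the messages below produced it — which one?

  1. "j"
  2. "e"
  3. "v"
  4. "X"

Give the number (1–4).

Key hex bytes b9 is 1 byte ≤ B = 3; zero-pad to 3 bytes: K' = b9 00 00.
K' ⊕ ipad = 8f 36 36; K' ⊕ opad = e5 5c 5c.
m1: inner = H(8f 36 36 6a) = 01 65; tag = H(e5 5c 5c 01 65) = 0203
m2: inner = H(8f 36 36 65) = 01 60; tag = H(e5 5c 5c 01 60) = 01fe ← matches
m3: inner = H(8f 36 36 76) = 01 71; tag = H(e5 5c 5c 01 71) = 020f
m4: inner = H(8f 36 36 58) = 01 53; tag = H(e5 5c 5c 01 53) = 01f1

2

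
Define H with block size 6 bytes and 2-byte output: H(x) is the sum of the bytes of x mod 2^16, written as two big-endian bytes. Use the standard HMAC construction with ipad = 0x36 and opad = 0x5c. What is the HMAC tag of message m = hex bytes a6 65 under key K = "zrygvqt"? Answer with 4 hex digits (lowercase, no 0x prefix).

0275

Key "zrygvqt" = 7a 72 79 67 76 71 74 is 7 bytes > B = 6, so hash it first: H(key) = 03 27, then zero-pad to 6 bytes: K' = 03 27 00 00 00 00.
K' ⊕ ipad = 35 11 36 36 36 36.  K' ⊕ opad = 5f 7b 5c 5c 5c 5c.
Inner input = (K'⊕ipad) ∥ m = 35 11 36 36 36 36 ∥ a6 65.
Inner hash: sum = 53+17+54+54+54+54+166+101 = 553 → 02 29.
Outer input = (K'⊕opad) ∥ inner = 5f 7b 5c 5c 5c 5c ∥ 02 29.
Outer hash (tag): sum = 95+123+92+92+92+92+2+41 = 629 → 02 75.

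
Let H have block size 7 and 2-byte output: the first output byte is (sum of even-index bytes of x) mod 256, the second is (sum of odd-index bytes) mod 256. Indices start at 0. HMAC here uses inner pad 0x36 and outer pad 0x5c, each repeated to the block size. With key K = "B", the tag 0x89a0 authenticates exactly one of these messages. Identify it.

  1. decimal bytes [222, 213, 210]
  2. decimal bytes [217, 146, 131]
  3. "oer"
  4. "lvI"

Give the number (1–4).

Key "B" = 42 is 1 byte ≤ B = 7; zero-pad to 7 bytes: K' = 42 00 00 00 00 00 00.
K' ⊕ ipad = 74 36 36 36 36 36 36; K' ⊕ opad = 1e 5c 5c 5c 5c 5c 5c.
m1: inner = H(74 36 36 36 36 36 36 de d5 d2) = eb 52; tag = H(1e 5c 5c 5c 5c 5c 5c eb 52) = 84ff
m2: inner = H(74 36 36 36 36 36 36 d9 92 83) = a8 fe; tag = H(1e 5c 5c 5c 5c 5c 5c a8 fe) = 30bc
m3: inner = H(74 36 36 36 36 36 36 6f 65 72) = 7b 83; tag = H(1e 5c 5c 5c 5c 5c 5c 7b 83) = b58f
m4: inner = H(74 36 36 36 36 36 36 6c 76 49) = 8c 57; tag = H(1e 5c 5c 5c 5c 5c 5c 8c 57) = 89a0 ← matches

4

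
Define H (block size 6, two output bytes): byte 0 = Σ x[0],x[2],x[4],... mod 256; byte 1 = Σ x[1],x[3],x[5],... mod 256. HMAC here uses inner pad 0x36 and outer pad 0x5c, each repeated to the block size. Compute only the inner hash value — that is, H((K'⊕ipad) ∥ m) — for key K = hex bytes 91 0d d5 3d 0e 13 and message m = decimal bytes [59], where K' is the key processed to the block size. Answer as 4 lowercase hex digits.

fd6b

Key hex bytes 91 0d d5 3d 0e 13 is exactly B = 6 bytes: K' = 91 0d d5 3d 0e 13.
K' ⊕ ipad = a7 3b e3 0b 38 25.
Inner input = a7 3b e3 0b 38 25 ∥ 3b.
Inner hash: even-index sum = 509 mod 256 = 253; odd-index sum = 107 mod 256 = 107 → fd 6b.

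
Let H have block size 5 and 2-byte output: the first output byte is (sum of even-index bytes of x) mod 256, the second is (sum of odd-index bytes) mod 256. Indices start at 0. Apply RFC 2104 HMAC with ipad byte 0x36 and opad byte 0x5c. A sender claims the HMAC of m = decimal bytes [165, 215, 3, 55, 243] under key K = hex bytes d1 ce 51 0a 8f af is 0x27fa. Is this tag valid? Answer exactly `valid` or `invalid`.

invalid

Key hex bytes d1 ce 51 0a 8f af is 6 bytes > B = 5, so hash it first: H(key) = b1 87, then zero-pad to 5 bytes: K' = b1 87 00 00 00.
K' ⊕ ipad = 87 b1 36 36 36; K' ⊕ opad = ed db 5c 5c 5c.
Inner hash: even-index sum = 513 mod 256 = 1; odd-index sum = 642 mod 256 = 130 → 01 82.
Outer hash (recomputed tag): even-index sum = 551 mod 256 = 39; odd-index sum = 312 mod 256 = 56 → 27 38.
Recomputed tag = 2738; claimed = 27fa → mismatch.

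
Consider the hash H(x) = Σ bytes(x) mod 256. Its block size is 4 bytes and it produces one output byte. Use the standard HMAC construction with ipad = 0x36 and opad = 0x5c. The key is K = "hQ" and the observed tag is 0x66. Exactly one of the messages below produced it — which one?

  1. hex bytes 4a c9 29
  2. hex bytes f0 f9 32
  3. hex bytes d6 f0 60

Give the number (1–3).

1

Key "hQ" = 68 51 is 2 bytes ≤ B = 4; zero-pad to 4 bytes: K' = 68 51 00 00.
K' ⊕ ipad = 5e 67 36 36; K' ⊕ opad = 34 0d 5c 5c.
m1: inner = H(5e 67 36 36 4a c9 29) = 6d; tag = H(34 0d 5c 5c 6d) = 66 ← matches
m2: inner = H(5e 67 36 36 f0 f9 32) = 4c; tag = H(34 0d 5c 5c 4c) = 45
m3: inner = H(5e 67 36 36 d6 f0 60) = 57; tag = H(34 0d 5c 5c 57) = 50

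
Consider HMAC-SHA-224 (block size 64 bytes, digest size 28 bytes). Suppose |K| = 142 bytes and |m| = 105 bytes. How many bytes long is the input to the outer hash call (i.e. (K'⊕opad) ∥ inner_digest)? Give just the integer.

Key is 142 > 64 bytes, so it is hashed to 28 bytes then zero-padded to 64: |K'| = 64.
Outer input = (K'⊕opad) ∥ H(inner) → 64 + 28 = 92 bytes.

92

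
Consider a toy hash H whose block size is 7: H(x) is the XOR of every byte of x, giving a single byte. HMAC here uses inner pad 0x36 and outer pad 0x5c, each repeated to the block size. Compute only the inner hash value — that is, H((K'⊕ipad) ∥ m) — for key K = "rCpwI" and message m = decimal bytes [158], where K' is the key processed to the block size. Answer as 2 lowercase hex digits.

d7

Key "rCpwI" = 72 43 70 77 49 is 5 bytes ≤ B = 7; zero-pad to 7 bytes: K' = 72 43 70 77 49 00 00.
K' ⊕ ipad = 44 75 46 41 7f 36 36.
Inner input = 44 75 46 41 7f 36 36 ∥ 9e.
Inner hash: XOR 44⊕75⊕46⊕41⊕7f⊕36⊕36⊕9e = d7.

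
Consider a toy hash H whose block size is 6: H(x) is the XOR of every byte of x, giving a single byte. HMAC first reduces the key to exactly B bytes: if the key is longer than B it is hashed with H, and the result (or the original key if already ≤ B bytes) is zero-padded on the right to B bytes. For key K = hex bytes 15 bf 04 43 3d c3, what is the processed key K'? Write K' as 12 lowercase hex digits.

15bf04433dc3

Key hex bytes 15 bf 04 43 3d c3 is exactly B = 6 bytes: K' = 15 bf 04 43 3d c3.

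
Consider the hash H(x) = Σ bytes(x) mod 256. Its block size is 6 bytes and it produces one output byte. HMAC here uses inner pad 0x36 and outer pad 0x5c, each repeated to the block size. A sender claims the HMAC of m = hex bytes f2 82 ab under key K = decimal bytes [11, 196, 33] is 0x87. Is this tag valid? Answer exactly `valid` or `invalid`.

Key decimal bytes [11, 196, 33] = 0b c4 21 is 3 bytes ≤ B = 6; zero-pad to 6 bytes: K' = 0b c4 21 00 00 00.
K' ⊕ ipad = 3d f2 17 36 36 36; K' ⊕ opad = 57 98 7d 5c 5c 5c.
Inner hash: sum = 61+242+23+54+54+54+242+130+171 = 1031; mod 256 = 7 → 07.
Outer hash (recomputed tag): sum = 87+152+125+92+92+92+7 = 647; mod 256 = 135 → 87.
Recomputed tag = 87; claimed = 87 → match.

valid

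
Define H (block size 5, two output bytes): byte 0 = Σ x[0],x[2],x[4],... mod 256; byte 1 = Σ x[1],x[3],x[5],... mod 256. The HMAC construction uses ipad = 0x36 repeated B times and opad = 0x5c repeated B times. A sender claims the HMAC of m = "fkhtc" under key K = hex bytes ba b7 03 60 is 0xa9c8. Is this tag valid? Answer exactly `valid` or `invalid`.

Key hex bytes ba b7 03 60 is 4 bytes ≤ B = 5; zero-pad to 5 bytes: K' = ba b7 03 60 00.
K' ⊕ ipad = 8c 81 35 56 36; K' ⊕ opad = e6 eb 5f 3c 5c.
Inner hash: even-index sum = 470 mod 256 = 214; odd-index sum = 520 mod 256 = 8 → d6 08.
Outer hash (recomputed tag): even-index sum = 425 mod 256 = 169; odd-index sum = 509 mod 256 = 253 → a9 fd.
Recomputed tag = a9fd; claimed = a9c8 → mismatch.

invalid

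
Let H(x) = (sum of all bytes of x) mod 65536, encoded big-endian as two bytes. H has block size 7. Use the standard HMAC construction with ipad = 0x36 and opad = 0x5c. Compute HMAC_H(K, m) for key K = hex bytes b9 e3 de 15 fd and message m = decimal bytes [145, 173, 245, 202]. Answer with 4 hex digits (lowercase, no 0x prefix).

0471

Key hex bytes b9 e3 de 15 fd is 5 bytes ≤ B = 7; zero-pad to 7 bytes: K' = b9 e3 de 15 fd 00 00.
K' ⊕ ipad = 8f d5 e8 23 cb 36 36.  K' ⊕ opad = e5 bf 82 49 a1 5c 5c.
Inner input = (K'⊕ipad) ∥ m = 8f d5 e8 23 cb 36 36 ∥ 91 ad f5 ca.
Inner hash: sum = 143+213+232+35+203+54+54+145+173+245+202 = 1699 → 06 a3.
Outer input = (K'⊕opad) ∥ inner = e5 bf 82 49 a1 5c 5c ∥ 06 a3.
Outer hash (tag): sum = 229+191+130+73+161+92+92+6+163 = 1137 → 04 71.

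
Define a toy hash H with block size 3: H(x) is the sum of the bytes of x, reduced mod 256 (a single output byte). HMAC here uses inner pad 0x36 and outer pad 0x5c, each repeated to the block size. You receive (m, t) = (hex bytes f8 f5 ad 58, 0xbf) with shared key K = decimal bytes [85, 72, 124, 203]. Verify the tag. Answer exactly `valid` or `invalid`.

Key decimal bytes [85, 72, 124, 203] = 55 48 7c cb is 4 bytes > B = 3, so hash it first: H(key) = e4, then zero-pad to 3 bytes: K' = e4 00 00.
K' ⊕ ipad = d2 36 36; K' ⊕ opad = b8 5c 5c.
Inner hash: sum = 210+54+54+248+245+173+88 = 1072; mod 256 = 48 → 30.
Outer hash (recomputed tag): sum = 184+92+92+48 = 416; mod 256 = 160 → a0.
Recomputed tag = a0; claimed = bf → mismatch.

invalid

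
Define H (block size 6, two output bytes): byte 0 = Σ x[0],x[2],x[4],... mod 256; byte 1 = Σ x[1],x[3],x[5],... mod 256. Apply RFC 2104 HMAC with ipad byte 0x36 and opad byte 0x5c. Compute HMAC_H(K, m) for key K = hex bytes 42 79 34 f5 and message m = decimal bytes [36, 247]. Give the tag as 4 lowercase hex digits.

Key hex bytes 42 79 34 f5 is 4 bytes ≤ B = 6; zero-pad to 6 bytes: K' = 42 79 34 f5 00 00.
K' ⊕ ipad = 74 4f 02 c3 36 36.  K' ⊕ opad = 1e 25 68 a9 5c 5c.
Inner input = (K'⊕ipad) ∥ m = 74 4f 02 c3 36 36 ∥ 24 f7.
Inner hash: even-index sum = 208 mod 256 = 208; odd-index sum = 575 mod 256 = 63 → d0 3f.
Outer input = (K'⊕opad) ∥ inner = 1e 25 68 a9 5c 5c ∥ d0 3f.
Outer hash (tag): even-index sum = 434 mod 256 = 178; odd-index sum = 361 mod 256 = 105 → b2 69.

b269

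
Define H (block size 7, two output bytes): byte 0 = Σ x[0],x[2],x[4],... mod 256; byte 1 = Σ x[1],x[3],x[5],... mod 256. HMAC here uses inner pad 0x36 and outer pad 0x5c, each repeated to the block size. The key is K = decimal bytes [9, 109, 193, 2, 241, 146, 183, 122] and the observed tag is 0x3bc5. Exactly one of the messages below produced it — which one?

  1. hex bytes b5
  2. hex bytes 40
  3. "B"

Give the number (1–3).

2

Key decimal bytes [9, 109, 193, 2, 241, 146, 183, 122] = 09 6d c1 02 f1 92 b7 7a is 8 bytes > B = 7, so hash it first: H(key) = 72 7b, then zero-pad to 7 bytes: K' = 72 7b 00 00 00 00 00.
K' ⊕ ipad = 44 4d 36 36 36 36 36; K' ⊕ opad = 2e 27 5c 5c 5c 5c 5c.
m1: inner = H(44 4d 36 36 36 36 36 b5) = e6 6e; tag = H(2e 27 5c 5c 5c 5c 5c e6 6e) = b0c5
m2: inner = H(44 4d 36 36 36 36 36 40) = e6 f9; tag = H(2e 27 5c 5c 5c 5c 5c e6 f9) = 3bc5 ← matches
m3: inner = H(44 4d 36 36 36 36 36 42) = e6 fb; tag = H(2e 27 5c 5c 5c 5c 5c e6 fb) = 3dc5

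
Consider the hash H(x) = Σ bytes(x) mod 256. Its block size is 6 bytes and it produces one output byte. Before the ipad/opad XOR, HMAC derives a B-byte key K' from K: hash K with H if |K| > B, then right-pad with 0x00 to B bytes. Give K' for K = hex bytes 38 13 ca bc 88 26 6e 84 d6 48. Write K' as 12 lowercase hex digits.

8f0000000000

|K| = 10 > B = 6, so first hash the key.
H(K): sum = 56+19+202+188+136+38+110+132+214+72 = 1167; mod 256 = 143 → 8f.
Zero-pad H(K) = 8f to 6 bytes: K' = 8f 00 00 00 00 00.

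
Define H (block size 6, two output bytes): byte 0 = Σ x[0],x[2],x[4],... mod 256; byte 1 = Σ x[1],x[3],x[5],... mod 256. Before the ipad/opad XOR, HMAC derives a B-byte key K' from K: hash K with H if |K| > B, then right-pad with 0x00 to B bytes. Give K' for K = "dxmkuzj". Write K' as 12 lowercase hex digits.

b05d00000000

|K| = 7 > B = 6, so first hash the key.
H(K): even-index sum = 432 mod 256 = 176; odd-index sum = 349 mod 256 = 93 → b0 5d.
Zero-pad H(K) = b0 5d to 6 bytes: K' = b0 5d 00 00 00 00.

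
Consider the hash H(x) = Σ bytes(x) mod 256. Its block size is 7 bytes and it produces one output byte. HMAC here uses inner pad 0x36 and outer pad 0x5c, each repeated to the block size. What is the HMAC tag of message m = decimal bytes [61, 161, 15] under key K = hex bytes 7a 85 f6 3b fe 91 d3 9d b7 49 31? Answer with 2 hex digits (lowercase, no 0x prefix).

eb

Key hex bytes 7a 85 f6 3b fe 91 d3 9d b7 49 31 is 11 bytes > B = 7, so hash it first: H(key) = 60, then zero-pad to 7 bytes: K' = 60 00 00 00 00 00 00.
K' ⊕ ipad = 56 36 36 36 36 36 36.  K' ⊕ opad = 3c 5c 5c 5c 5c 5c 5c.
Inner input = (K'⊕ipad) ∥ m = 56 36 36 36 36 36 36 ∥ 3d a1 0f.
Inner hash: sum = 86+54+54+54+54+54+54+61+161+15 = 647; mod 256 = 135 → 87.
Outer input = (K'⊕opad) ∥ inner = 3c 5c 5c 5c 5c 5c 5c ∥ 87.
Outer hash (tag): sum = 60+92+92+92+92+92+92+135 = 747; mod 256 = 235 → eb.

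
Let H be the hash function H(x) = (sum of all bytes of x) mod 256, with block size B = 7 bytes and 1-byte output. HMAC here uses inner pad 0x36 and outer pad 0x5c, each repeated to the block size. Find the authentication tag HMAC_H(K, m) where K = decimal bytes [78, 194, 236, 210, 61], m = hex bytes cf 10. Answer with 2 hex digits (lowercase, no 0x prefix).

87

Key decimal bytes [78, 194, 236, 210, 61] = 4e c2 ec d2 3d is 5 bytes ≤ B = 7; zero-pad to 7 bytes: K' = 4e c2 ec d2 3d 00 00.
K' ⊕ ipad = 78 f4 da e4 0b 36 36.  K' ⊕ opad = 12 9e b0 8e 61 5c 5c.
Inner input = (K'⊕ipad) ∥ m = 78 f4 da e4 0b 36 36 ∥ cf 10.
Inner hash: sum = 120+244+218+228+11+54+54+207+16 = 1152; mod 256 = 128 → 80.
Outer input = (K'⊕opad) ∥ inner = 12 9e b0 8e 61 5c 5c ∥ 80.
Outer hash (tag): sum = 18+158+176+142+97+92+92+128 = 903; mod 256 = 135 → 87.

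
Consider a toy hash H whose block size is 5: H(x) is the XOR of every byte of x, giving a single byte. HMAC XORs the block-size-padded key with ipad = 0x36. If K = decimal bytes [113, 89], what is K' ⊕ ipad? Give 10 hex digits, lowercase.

Key decimal bytes [113, 89] = 71 59 is 2 bytes ≤ B = 5; zero-pad to 5 bytes: K' = 71 59 00 00 00.
XOR each byte with 0x36: 71⊕36=47, 59⊕36=6f, 00⊕36=36, 00⊕36=36, 00⊕36=36.

476f363636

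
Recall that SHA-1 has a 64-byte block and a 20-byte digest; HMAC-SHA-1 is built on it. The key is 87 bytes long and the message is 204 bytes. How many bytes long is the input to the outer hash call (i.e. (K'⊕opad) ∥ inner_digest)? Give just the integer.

84

Key is 87 > 64 bytes, so it is hashed to 20 bytes then zero-padded to 64: |K'| = 64.
Outer input = (K'⊕opad) ∥ H(inner) → 64 + 20 = 84 bytes.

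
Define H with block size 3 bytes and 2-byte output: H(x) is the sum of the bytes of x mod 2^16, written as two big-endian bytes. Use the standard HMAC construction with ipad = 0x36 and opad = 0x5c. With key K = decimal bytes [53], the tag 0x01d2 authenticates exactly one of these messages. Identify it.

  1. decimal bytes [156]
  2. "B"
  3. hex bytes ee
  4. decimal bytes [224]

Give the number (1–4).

2

Key decimal bytes [53] = 35 is 1 byte ≤ B = 3; zero-pad to 3 bytes: K' = 35 00 00.
K' ⊕ ipad = 03 36 36; K' ⊕ opad = 69 5c 5c.
m1: inner = H(03 36 36 9c) = 01 0b; tag = H(69 5c 5c 01 0b) = 012d
m2: inner = H(03 36 36 42) = 00 b1; tag = H(69 5c 5c 00 b1) = 01d2 ← matches
m3: inner = H(03 36 36 ee) = 01 5d; tag = H(69 5c 5c 01 5d) = 017f
m4: inner = H(03 36 36 e0) = 01 4f; tag = H(69 5c 5c 01 4f) = 0171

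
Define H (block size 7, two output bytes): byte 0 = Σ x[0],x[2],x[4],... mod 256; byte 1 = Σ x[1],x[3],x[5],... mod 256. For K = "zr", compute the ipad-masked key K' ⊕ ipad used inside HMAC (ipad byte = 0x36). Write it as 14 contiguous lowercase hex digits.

4c443636363636

Key "zr" = 7a 72 is 2 bytes ≤ B = 7; zero-pad to 7 bytes: K' = 7a 72 00 00 00 00 00.
XOR each byte with 0x36: 7a⊕36=4c, 72⊕36=44, 00⊕36=36, 00⊕36=36, 00⊕36=36, 00⊕36=36, 00⊕36=36.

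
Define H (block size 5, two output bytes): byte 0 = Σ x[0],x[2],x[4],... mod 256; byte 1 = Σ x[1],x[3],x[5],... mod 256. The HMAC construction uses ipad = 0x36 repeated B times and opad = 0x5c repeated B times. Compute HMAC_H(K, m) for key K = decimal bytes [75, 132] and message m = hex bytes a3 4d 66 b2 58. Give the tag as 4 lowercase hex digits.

181c

Key decimal bytes [75, 132] = 4b 84 is 2 bytes ≤ B = 5; zero-pad to 5 bytes: K' = 4b 84 00 00 00.
K' ⊕ ipad = 7d b2 36 36 36.  K' ⊕ opad = 17 d8 5c 5c 5c.
Inner input = (K'⊕ipad) ∥ m = 7d b2 36 36 36 ∥ a3 4d 66 b2 58.
Inner hash: even-index sum = 488 mod 256 = 232; odd-index sum = 585 mod 256 = 73 → e8 49.
Outer input = (K'⊕opad) ∥ inner = 17 d8 5c 5c 5c ∥ e8 49.
Outer hash (tag): even-index sum = 280 mod 256 = 24; odd-index sum = 540 mod 256 = 28 → 18 1c.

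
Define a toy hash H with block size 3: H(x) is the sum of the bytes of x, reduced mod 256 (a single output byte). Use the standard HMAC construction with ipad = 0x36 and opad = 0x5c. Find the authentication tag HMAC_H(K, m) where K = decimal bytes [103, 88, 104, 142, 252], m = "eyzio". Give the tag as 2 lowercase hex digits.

Key decimal bytes [103, 88, 104, 142, 252] = 67 58 68 8e fc is 5 bytes > B = 3, so hash it first: H(key) = b1, then zero-pad to 3 bytes: K' = b1 00 00.
K' ⊕ ipad = 87 36 36.  K' ⊕ opad = ed 5c 5c.
Inner input = (K'⊕ipad) ∥ m = 87 36 36 ∥ 65 79 7a 69 6f.
Inner hash: sum = 135+54+54+101+121+122+105+111 = 803; mod 256 = 35 → 23.
Outer input = (K'⊕opad) ∥ inner = ed 5c 5c ∥ 23.
Outer hash (tag): sum = 237+92+92+35 = 456; mod 256 = 200 → c8.

c8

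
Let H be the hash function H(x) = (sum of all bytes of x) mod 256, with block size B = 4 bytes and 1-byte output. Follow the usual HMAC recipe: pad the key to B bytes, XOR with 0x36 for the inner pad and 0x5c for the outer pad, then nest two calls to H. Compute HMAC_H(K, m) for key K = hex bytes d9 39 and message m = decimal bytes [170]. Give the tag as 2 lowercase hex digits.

Key hex bytes d9 39 is 2 bytes ≤ B = 4; zero-pad to 4 bytes: K' = d9 39 00 00.
K' ⊕ ipad = ef 0f 36 36.  K' ⊕ opad = 85 65 5c 5c.
Inner input = (K'⊕ipad) ∥ m = ef 0f 36 36 ∥ aa.
Inner hash: sum = 239+15+54+54+170 = 532; mod 256 = 20 → 14.
Outer input = (K'⊕opad) ∥ inner = 85 65 5c 5c ∥ 14.
Outer hash (tag): sum = 133+101+92+92+20 = 438; mod 256 = 182 → b6.

b6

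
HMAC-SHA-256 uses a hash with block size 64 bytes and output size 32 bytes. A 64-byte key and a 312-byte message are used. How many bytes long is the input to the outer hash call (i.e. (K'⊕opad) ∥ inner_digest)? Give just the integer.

96

Key is 64 ≤ 64 bytes, zero-padded: |K'| = 64.
Outer input = (K'⊕opad) ∥ H(inner) → 64 + 32 = 96 bytes.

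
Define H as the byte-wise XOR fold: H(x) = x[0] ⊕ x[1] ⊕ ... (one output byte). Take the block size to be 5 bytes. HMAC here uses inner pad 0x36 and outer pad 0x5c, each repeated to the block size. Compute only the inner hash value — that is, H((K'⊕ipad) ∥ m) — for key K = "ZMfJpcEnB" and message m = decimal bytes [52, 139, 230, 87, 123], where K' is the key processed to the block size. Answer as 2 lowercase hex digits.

Key "ZMfJpcEnB" = 5a 4d 66 4a 70 63 45 6e 42 is 9 bytes > B = 5, so hash it first: H(key) = 41, then zero-pad to 5 bytes: K' = 41 00 00 00 00.
K' ⊕ ipad = 77 36 36 36 36.
Inner input = 77 36 36 36 36 ∥ 34 8b e6 57 7b.
Inner hash: XOR 77⊕36⊕36⊕36⊕36⊕34⊕8b⊕e6⊕57⊕7b = 02.

02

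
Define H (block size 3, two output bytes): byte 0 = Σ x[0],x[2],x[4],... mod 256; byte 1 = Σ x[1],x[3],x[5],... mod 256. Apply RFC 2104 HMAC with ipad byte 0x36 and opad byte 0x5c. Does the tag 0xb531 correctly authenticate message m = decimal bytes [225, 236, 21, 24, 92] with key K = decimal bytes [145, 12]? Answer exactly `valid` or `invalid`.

valid

Key decimal bytes [145, 12] = 91 0c is 2 bytes ≤ B = 3; zero-pad to 3 bytes: K' = 91 0c 00.
K' ⊕ ipad = a7 3a 36; K' ⊕ opad = cd 50 5c.
Inner hash: even-index sum = 481 mod 256 = 225; odd-index sum = 396 mod 256 = 140 → e1 8c.
Outer hash (recomputed tag): even-index sum = 437 mod 256 = 181; odd-index sum = 305 mod 256 = 49 → b5 31.
Recomputed tag = b531; claimed = b531 → match.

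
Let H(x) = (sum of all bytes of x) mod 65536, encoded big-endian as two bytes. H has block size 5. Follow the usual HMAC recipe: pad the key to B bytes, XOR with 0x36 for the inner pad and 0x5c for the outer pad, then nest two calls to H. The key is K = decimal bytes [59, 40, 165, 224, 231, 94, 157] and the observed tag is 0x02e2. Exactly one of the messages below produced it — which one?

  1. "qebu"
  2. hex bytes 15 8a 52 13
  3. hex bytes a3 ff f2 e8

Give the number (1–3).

Key decimal bytes [59, 40, 165, 224, 231, 94, 157] = 3b 28 a5 e0 e7 5e 9d is 7 bytes > B = 5, so hash it first: H(key) = 03 ca, then zero-pad to 5 bytes: K' = 03 ca 00 00 00.
K' ⊕ ipad = 35 fc 36 36 36; K' ⊕ opad = 5f 96 5c 5c 5c.
m1: inner = H(35 fc 36 36 36 71 65 62 75) = 03 80; tag = H(5f 96 5c 5c 5c 03 80) = 028c
m2: inner = H(35 fc 36 36 36 15 8a 52 13) = 02 d7; tag = H(5f 96 5c 5c 5c 02 d7) = 02e2 ← matches
m3: inner = H(35 fc 36 36 36 a3 ff f2 e8) = 05 4f; tag = H(5f 96 5c 5c 5c 05 4f) = 025d

2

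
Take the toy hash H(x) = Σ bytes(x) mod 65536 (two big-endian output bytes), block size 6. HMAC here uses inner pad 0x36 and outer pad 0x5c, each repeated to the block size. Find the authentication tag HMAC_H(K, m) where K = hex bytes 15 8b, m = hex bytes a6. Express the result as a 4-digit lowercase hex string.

02f0

Key hex bytes 15 8b is 2 bytes ≤ B = 6; zero-pad to 6 bytes: K' = 15 8b 00 00 00 00.
K' ⊕ ipad = 23 bd 36 36 36 36.  K' ⊕ opad = 49 d7 5c 5c 5c 5c.
Inner input = (K'⊕ipad) ∥ m = 23 bd 36 36 36 36 ∥ a6.
Inner hash: sum = 35+189+54+54+54+54+166 = 606 → 02 5e.
Outer input = (K'⊕opad) ∥ inner = 49 d7 5c 5c 5c 5c ∥ 02 5e.
Outer hash (tag): sum = 73+215+92+92+92+92+2+94 = 752 → 02 f0.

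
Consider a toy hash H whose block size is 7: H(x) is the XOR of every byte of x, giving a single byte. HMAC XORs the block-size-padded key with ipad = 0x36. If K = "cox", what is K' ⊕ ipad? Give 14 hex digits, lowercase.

55594e36363636

Key "cox" = 63 6f 78 is 3 bytes ≤ B = 7; zero-pad to 7 bytes: K' = 63 6f 78 00 00 00 00.
XOR each byte with 0x36: 63⊕36=55, 6f⊕36=59, 78⊕36=4e, 00⊕36=36, 00⊕36=36, 00⊕36=36, 00⊕36=36.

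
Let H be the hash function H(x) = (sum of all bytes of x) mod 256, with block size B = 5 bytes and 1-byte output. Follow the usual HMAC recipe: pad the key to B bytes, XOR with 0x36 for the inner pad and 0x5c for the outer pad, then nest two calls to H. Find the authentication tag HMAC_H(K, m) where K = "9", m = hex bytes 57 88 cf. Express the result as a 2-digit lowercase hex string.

6a

Key "9" = 39 is 1 byte ≤ B = 5; zero-pad to 5 bytes: K' = 39 00 00 00 00.
K' ⊕ ipad = 0f 36 36 36 36.  K' ⊕ opad = 65 5c 5c 5c 5c.
Inner input = (K'⊕ipad) ∥ m = 0f 36 36 36 36 ∥ 57 88 cf.
Inner hash: sum = 15+54+54+54+54+87+136+207 = 661; mod 256 = 149 → 95.
Outer input = (K'⊕opad) ∥ inner = 65 5c 5c 5c 5c ∥ 95.
Outer hash (tag): sum = 101+92+92+92+92+149 = 618; mod 256 = 106 → 6a.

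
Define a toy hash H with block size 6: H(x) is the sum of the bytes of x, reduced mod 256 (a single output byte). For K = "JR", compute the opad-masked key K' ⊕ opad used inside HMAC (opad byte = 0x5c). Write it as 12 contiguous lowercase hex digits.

160e5c5c5c5c

Key "JR" = 4a 52 is 2 bytes ≤ B = 6; zero-pad to 6 bytes: K' = 4a 52 00 00 00 00.
XOR each byte with 0x5c: 4a⊕5c=16, 52⊕5c=0e, 00⊕5c=5c, 00⊕5c=5c, 00⊕5c=5c, 00⊕5c=5c.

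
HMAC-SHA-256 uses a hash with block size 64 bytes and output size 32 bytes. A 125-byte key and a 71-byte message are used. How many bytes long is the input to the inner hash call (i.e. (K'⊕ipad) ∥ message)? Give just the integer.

Key is 125 > 64 bytes, so it is hashed to 32 bytes then zero-padded to 64: |K'| = 64.
Inner input = (K'⊕ipad) ∥ m → 64 + 71 = 135 bytes.

135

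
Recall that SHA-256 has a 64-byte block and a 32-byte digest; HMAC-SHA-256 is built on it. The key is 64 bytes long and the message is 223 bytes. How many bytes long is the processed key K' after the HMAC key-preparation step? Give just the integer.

Key is 64 ≤ 64 bytes, zero-padded: |K'| = 64.

64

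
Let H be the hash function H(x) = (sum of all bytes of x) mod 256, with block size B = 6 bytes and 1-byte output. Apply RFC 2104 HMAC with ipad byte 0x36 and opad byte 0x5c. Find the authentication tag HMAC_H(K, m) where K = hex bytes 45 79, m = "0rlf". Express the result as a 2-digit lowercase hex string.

Key hex bytes 45 79 is 2 bytes ≤ B = 6; zero-pad to 6 bytes: K' = 45 79 00 00 00 00.
K' ⊕ ipad = 73 4f 36 36 36 36.  K' ⊕ opad = 19 25 5c 5c 5c 5c.
Inner input = (K'⊕ipad) ∥ m = 73 4f 36 36 36 36 ∥ 30 72 6c 66.
Inner hash: sum = 115+79+54+54+54+54+48+114+108+102 = 782; mod 256 = 14 → 0e.
Outer input = (K'⊕opad) ∥ inner = 19 25 5c 5c 5c 5c ∥ 0e.
Outer hash (tag): sum = 25+37+92+92+92+92+14 = 444; mod 256 = 188 → bc.

bc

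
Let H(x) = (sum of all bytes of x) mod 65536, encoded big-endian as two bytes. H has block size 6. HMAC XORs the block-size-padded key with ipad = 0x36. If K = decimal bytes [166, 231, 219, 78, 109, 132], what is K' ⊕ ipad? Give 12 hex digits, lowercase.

90d1ed785bb2

Key decimal bytes [166, 231, 219, 78, 109, 132] = a6 e7 db 4e 6d 84 is exactly B = 6 bytes: K' = a6 e7 db 4e 6d 84.
XOR each byte with 0x36: a6⊕36=90, e7⊕36=d1, db⊕36=ed, 4e⊕36=78, 6d⊕36=5b, 84⊕36=b2.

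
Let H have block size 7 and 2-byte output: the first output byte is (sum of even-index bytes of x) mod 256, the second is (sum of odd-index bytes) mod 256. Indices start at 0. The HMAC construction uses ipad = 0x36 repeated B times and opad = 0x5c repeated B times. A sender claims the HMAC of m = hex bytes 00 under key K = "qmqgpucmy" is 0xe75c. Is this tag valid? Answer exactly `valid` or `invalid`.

invalid

Key "qmqgpucmy" = 71 6d 71 67 70 75 63 6d 79 is 9 bytes > B = 7, so hash it first: H(key) = 2e b6, then zero-pad to 7 bytes: K' = 2e b6 00 00 00 00 00.
K' ⊕ ipad = 18 80 36 36 36 36 36; K' ⊕ opad = 72 ea 5c 5c 5c 5c 5c.
Inner hash: even-index sum = 186 mod 256 = 186; odd-index sum = 236 mod 256 = 236 → ba ec.
Outer hash (recomputed tag): even-index sum = 626 mod 256 = 114; odd-index sum = 604 mod 256 = 92 → 72 5c.
Recomputed tag = 725c; claimed = e75c → mismatch.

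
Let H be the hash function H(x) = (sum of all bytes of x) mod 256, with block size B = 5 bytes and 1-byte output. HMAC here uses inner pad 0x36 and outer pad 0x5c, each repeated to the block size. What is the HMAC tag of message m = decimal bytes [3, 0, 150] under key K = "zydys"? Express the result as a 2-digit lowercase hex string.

f1

Key "zydys" = 7a 79 64 79 73 is exactly B = 5 bytes: K' = 7a 79 64 79 73.
K' ⊕ ipad = 4c 4f 52 4f 45.  K' ⊕ opad = 26 25 38 25 2f.
Inner input = (K'⊕ipad) ∥ m = 4c 4f 52 4f 45 ∥ 03 00 96.
Inner hash: sum = 76+79+82+79+69+3+0+150 = 538; mod 256 = 26 → 1a.
Outer input = (K'⊕opad) ∥ inner = 26 25 38 25 2f ∥ 1a.
Outer hash (tag): sum = 38+37+56+37+47+26 = 241 → f1.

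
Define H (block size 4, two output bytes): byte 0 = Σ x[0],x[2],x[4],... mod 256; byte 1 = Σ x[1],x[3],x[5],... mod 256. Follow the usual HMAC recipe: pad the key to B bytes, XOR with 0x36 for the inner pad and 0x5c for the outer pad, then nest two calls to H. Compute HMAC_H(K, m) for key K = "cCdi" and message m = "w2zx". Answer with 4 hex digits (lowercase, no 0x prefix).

Key "cCdi" = 63 43 64 69 is exactly B = 4 bytes: K' = 63 43 64 69.
K' ⊕ ipad = 55 75 52 5f.  K' ⊕ opad = 3f 1f 38 35.
Inner input = (K'⊕ipad) ∥ m = 55 75 52 5f ∥ 77 32 7a 78.
Inner hash: even-index sum = 408 mod 256 = 152; odd-index sum = 382 mod 256 = 126 → 98 7e.
Outer input = (K'⊕opad) ∥ inner = 3f 1f 38 35 ∥ 98 7e.
Outer hash (tag): even-index sum = 271 mod 256 = 15; odd-index sum = 210 mod 256 = 210 → 0f d2.

0fd2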